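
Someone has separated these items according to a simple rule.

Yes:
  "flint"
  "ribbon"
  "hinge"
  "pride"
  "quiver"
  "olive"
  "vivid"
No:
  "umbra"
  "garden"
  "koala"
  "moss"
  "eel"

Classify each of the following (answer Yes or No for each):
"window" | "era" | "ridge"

Yes, No, Yes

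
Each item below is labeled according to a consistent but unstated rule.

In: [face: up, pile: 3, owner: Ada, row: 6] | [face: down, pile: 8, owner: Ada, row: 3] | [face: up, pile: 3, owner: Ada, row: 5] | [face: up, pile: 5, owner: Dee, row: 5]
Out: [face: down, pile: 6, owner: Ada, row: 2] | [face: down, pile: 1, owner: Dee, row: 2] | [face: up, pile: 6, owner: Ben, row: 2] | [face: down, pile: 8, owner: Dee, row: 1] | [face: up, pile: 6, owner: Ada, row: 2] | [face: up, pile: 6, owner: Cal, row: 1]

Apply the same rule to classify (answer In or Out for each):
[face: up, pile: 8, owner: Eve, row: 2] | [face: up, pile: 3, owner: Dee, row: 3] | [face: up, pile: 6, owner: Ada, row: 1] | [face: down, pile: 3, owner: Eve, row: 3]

'In' ⟺ row ≥ 3.
[face: up, pile: 8, owner: Eve, row: 2]: row = 2 — lacks this property, so Out.
[face: up, pile: 3, owner: Dee, row: 3]: row = 3 — passes, so In.
[face: up, pile: 6, owner: Ada, row: 1]: row = 1 — lacks this property, so Out.
[face: down, pile: 3, owner: Eve, row: 3]: row = 3 — passes, so In.

Out, In, Out, In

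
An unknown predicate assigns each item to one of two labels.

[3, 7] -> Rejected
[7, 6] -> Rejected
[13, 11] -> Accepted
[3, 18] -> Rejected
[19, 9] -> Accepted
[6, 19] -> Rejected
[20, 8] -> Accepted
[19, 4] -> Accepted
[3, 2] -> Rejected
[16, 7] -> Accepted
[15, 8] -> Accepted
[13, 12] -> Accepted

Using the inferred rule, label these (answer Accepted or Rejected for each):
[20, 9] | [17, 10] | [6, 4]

Accepted, Accepted, Rejected

The simplest hypothesis consistent with all the labels is: first ≥ 8.
Accepted: [20, 9], since first 20. Accepted: [17, 10], since first 17. Rejected: [6, 4], since first 6.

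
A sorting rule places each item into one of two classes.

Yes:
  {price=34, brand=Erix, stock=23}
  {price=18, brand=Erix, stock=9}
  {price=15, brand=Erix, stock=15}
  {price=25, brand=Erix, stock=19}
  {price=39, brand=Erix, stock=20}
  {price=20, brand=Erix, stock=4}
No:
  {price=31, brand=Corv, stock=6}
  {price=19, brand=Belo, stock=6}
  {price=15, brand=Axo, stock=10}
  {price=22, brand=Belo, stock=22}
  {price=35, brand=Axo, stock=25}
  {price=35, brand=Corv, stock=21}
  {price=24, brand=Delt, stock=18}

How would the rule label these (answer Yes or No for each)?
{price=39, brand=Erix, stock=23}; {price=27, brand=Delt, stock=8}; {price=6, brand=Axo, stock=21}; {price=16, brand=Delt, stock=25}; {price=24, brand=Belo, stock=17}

One predicate separates the groups cleanly: brand is Erix.
{price=39, brand=Erix, stock=23} — brand is Erix, hence Yes.
{price=27, brand=Delt, stock=8} — brand is Delt, hence No.
{price=6, brand=Axo, stock=21} — brand is Axo, hence No.
{price=16, brand=Delt, stock=25} — brand is Delt, hence No.
{price=24, brand=Belo, stock=17} — brand is Belo, hence No.

Yes, No, No, No, No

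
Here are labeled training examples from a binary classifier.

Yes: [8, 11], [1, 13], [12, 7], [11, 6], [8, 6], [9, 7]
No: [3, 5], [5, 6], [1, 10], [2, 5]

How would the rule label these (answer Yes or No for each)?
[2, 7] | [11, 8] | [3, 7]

The rule appears to be: sum ≥ 14.

No, Yes, No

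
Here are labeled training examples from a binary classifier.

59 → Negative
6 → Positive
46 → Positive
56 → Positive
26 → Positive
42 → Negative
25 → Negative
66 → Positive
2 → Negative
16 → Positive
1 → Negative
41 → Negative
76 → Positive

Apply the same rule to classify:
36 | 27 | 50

Positive, Negative, Negative

'Positive' ⟺ ends in digit 6.
36 → last digit 6 → Positive.
27 → last digit 7 → Negative.
50 → last digit 0 → Negative.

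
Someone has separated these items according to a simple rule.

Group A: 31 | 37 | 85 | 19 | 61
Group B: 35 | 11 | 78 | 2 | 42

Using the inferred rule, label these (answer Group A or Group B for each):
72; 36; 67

Group B, Group B, Group A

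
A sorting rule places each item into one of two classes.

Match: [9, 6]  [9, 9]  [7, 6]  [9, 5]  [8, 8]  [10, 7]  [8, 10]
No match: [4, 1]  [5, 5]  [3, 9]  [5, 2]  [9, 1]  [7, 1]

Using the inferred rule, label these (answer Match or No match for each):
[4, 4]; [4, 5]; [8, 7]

No match, No match, Match

The distinguishing property — sum ≥ 13 — holds for all the 'Match' cases and none of the 'No match' cases.
[4, 4]: 4+4 = 8, fails this test → No match. [4, 5]: 4+5 = 9, fails this test → No match. [8, 7]: 8+7 = 15, meets the rule → Match.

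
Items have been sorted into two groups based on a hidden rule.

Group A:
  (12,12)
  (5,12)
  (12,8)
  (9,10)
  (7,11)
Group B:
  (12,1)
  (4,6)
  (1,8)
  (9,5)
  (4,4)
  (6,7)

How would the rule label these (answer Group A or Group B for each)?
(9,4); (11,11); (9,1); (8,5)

The common property of the 'Group A' items is: sum ≥ 17. No 'Group B' item has it.

Group B, Group A, Group B, Group B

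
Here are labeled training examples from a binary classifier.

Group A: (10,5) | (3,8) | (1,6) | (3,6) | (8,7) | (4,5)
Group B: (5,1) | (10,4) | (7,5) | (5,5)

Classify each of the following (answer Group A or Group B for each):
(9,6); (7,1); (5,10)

Group A, Group B, Group A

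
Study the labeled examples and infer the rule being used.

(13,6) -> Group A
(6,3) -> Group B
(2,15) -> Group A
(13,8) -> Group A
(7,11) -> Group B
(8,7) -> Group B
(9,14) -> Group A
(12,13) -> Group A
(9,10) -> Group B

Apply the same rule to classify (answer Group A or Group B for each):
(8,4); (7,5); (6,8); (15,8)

Group B, Group B, Group B, Group A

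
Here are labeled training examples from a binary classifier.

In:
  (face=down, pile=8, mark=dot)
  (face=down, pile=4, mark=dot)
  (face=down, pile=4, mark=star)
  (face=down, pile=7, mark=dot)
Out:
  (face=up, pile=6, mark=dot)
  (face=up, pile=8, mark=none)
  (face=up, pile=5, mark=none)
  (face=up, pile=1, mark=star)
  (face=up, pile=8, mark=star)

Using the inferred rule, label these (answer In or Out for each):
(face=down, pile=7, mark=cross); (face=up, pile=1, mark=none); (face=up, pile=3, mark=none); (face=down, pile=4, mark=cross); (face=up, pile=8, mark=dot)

In, Out, Out, In, Out

All 'In' examples share one property — face is down — and every 'Out' example lacks it.
(face=down, pile=7, mark=cross): face is down — checks out, so In. (face=up, pile=1, mark=none): face is up — does not fit, so Out. (face=up, pile=3, mark=none): face is up — does not fit, so Out. (face=down, pile=4, mark=cross): face is down — checks out, so In. (face=up, pile=8, mark=dot): face is up — does not fit, so Out.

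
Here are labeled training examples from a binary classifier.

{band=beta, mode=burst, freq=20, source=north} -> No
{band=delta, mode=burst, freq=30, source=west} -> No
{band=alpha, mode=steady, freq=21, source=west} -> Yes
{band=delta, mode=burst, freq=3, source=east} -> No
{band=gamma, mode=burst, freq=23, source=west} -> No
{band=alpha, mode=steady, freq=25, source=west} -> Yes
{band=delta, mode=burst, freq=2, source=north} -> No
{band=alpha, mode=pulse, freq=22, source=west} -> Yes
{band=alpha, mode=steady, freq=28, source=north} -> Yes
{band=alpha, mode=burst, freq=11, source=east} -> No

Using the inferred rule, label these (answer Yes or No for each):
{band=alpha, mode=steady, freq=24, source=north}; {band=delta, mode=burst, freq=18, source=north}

'Yes' ⟺ mode is not burst.
{band=alpha, mode=steady, freq=24, source=north}: Yes (mode is steady).
{band=delta, mode=burst, freq=18, source=north}: No (mode is burst).

Yes, No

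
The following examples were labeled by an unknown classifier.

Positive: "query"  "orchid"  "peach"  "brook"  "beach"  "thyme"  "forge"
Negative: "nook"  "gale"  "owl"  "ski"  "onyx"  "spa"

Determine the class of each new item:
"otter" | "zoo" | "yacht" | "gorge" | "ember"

Positive, Negative, Positive, Positive, Positive

The common property of the 'Positive' items is: length ≥ 5. No 'Negative' item has it.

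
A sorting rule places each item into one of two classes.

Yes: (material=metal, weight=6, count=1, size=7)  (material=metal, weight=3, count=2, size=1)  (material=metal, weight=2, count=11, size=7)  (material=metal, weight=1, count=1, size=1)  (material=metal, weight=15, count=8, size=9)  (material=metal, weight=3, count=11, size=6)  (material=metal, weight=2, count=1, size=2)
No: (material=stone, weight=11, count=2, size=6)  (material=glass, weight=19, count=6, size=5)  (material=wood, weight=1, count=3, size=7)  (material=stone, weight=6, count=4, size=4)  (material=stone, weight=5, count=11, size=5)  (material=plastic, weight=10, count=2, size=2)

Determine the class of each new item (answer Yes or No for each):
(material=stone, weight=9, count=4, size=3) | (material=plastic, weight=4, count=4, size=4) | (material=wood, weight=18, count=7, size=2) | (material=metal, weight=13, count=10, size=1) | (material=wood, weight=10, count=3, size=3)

No, No, No, Yes, No

The simplest hypothesis consistent with all the labels is: material is metal.
(material=stone, weight=9, count=4, size=3): material is stone, doesn't qualify → No.
(material=plastic, weight=4, count=4, size=4): material is plastic, doesn't qualify → No.
(material=wood, weight=18, count=7, size=2): material is wood, doesn't qualify → No.
(material=metal, weight=13, count=10, size=1): material is metal, satisfies this → Yes.
(material=wood, weight=10, count=3, size=3): material is wood, doesn't qualify → No.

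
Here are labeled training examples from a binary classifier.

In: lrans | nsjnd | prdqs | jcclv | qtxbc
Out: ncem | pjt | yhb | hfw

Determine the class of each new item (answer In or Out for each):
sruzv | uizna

'In' ⟺ length 5.
In: sruzv, since length 5. In: uizna, since length 5.

In, In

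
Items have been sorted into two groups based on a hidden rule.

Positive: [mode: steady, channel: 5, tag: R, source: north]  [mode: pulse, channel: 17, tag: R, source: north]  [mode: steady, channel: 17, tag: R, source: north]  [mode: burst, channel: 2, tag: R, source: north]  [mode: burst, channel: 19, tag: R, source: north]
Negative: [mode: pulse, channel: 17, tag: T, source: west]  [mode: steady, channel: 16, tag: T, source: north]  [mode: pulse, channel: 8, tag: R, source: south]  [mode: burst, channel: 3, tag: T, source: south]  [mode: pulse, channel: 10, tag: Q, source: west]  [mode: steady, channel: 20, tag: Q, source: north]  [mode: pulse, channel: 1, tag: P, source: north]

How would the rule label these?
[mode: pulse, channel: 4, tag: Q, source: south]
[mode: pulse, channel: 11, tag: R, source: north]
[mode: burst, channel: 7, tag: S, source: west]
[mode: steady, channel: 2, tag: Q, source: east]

Negative, Positive, Negative, Negative

The pattern is that an item is 'Positive' exactly when: tag is R AND source is north.
[mode: pulse, channel: 4, tag: Q, source: south]: tag is Q, source is south — fails the rule, so Negative.
[mode: pulse, channel: 11, tag: R, source: north]: tag is R, source is north — checks out, so Positive.
[mode: burst, channel: 7, tag: S, source: west]: tag is S, source is west — fails the rule, so Negative.
[mode: steady, channel: 2, tag: Q, source: east]: tag is Q, source is east — fails the rule, so Negative.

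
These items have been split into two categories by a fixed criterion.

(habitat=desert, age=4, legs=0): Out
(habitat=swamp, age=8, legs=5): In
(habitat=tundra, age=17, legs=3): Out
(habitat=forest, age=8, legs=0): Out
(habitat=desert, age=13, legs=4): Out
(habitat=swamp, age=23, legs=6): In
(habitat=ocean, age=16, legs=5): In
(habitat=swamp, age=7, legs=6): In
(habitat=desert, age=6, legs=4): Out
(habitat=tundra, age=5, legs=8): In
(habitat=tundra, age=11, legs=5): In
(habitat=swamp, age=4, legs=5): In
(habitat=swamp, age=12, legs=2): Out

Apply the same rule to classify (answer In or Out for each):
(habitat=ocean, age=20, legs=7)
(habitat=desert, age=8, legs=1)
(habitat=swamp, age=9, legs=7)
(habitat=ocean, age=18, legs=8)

In, Out, In, In

The rule appears to be: legs ≥ 5.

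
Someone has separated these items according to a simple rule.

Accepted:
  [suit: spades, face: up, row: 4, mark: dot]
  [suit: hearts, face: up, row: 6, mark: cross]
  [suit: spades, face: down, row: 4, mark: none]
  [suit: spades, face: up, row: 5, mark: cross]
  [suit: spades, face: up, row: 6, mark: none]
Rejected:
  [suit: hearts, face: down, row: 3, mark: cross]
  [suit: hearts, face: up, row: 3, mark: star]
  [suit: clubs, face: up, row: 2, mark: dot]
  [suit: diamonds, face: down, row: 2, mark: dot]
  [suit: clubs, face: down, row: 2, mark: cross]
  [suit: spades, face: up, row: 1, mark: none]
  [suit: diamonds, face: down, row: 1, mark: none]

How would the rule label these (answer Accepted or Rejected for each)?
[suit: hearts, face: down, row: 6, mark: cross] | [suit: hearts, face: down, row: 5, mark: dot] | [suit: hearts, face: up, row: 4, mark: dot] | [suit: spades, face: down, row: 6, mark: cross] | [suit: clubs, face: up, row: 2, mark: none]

Accepted, Accepted, Accepted, Accepted, Rejected

The pattern is that an item is 'Accepted' exactly when: row ≥ 4.
[suit: hearts, face: down, row: 6, mark: cross]: row = 6 — checks out, so Accepted. [suit: hearts, face: down, row: 5, mark: dot]: row = 5 — checks out, so Accepted. [suit: hearts, face: up, row: 4, mark: dot]: row = 4 — checks out, so Accepted. [suit: spades, face: down, row: 6, mark: cross]: row = 6 — checks out, so Accepted. [suit: clubs, face: up, row: 2, mark: none]: row = 2 — lacks this property, so Rejected.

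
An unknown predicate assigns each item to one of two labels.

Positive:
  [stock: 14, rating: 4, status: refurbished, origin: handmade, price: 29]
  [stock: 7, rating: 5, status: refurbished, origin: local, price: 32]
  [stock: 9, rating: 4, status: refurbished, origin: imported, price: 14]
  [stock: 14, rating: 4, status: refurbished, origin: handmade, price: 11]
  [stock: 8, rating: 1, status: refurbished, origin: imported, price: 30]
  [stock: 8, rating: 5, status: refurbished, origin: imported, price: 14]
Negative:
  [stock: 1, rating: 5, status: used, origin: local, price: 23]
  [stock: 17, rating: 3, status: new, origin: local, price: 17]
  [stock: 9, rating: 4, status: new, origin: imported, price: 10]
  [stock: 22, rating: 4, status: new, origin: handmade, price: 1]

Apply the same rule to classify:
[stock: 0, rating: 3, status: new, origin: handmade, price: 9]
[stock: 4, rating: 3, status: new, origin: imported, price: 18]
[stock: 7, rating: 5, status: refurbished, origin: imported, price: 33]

Negative, Negative, Positive

All 'Positive' examples share one property — status is refurbished — and every 'Negative' example lacks it.
[stock: 0, rating: 3, status: new, origin: handmade, price: 9] — status is new, hence Negative. [stock: 4, rating: 3, status: new, origin: imported, price: 18] — status is new, hence Negative. [stock: 7, rating: 5, status: refurbished, origin: imported, price: 33] — status is refurbished, hence Positive.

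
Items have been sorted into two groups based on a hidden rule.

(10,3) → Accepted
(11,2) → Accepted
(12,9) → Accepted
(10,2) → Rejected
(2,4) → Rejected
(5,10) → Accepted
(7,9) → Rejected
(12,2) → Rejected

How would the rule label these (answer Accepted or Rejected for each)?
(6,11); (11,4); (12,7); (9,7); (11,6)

Rule: sum is odd. This holds for each 'Accepted' example and fails for each 'Rejected' one.
Accepted: (6,11), since 6+11 = 17. Accepted: (11,4), since 11+4 = 15. Accepted: (12,7), since 12+7 = 19. Rejected: (9,7), since 9+7 = 16. Accepted: (11,6), since 11+6 = 17.

Accepted, Accepted, Accepted, Rejected, Accepted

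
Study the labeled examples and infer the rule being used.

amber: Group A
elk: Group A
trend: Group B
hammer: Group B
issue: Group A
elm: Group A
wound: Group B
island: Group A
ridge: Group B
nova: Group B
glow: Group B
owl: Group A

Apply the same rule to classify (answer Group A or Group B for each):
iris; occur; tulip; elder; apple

Group A, Group A, Group B, Group A, Group A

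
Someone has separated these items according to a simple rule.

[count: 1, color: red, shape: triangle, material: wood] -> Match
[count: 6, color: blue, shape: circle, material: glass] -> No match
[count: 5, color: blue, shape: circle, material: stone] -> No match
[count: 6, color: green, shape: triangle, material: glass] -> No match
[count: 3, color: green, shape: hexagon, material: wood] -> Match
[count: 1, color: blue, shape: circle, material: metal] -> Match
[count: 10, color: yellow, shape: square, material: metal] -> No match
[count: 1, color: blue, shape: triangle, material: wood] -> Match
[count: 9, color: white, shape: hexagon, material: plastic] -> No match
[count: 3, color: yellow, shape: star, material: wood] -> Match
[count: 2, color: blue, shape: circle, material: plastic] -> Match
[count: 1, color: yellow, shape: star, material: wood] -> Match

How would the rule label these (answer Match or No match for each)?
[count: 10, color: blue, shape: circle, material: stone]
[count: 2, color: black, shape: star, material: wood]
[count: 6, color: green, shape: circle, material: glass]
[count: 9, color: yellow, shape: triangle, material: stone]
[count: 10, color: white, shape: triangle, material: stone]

The distinguishing property — count ≤ 3 — holds for all the 'Match' cases and none of the 'No match' cases.
[count: 10, color: blue, shape: circle, material: stone]: No match (count = 10). [count: 2, color: black, shape: star, material: wood]: Match (count = 2). [count: 6, color: green, shape: circle, material: glass]: No match (count = 6). [count: 9, color: yellow, shape: triangle, material: stone]: No match (count = 9). [count: 10, color: white, shape: triangle, material: stone]: No match (count = 10).

No match, Match, No match, No match, No match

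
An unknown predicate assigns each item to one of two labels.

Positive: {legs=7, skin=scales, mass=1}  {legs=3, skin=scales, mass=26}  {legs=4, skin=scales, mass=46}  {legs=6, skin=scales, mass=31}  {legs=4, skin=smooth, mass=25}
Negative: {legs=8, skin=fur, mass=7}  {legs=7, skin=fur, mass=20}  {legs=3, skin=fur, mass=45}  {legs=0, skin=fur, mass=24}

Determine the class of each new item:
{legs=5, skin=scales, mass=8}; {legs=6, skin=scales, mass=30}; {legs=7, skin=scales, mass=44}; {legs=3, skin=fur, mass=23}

Positive, Positive, Positive, Negative

The rule appears to be: skin is not fur.
Positive: {legs=5, skin=scales, mass=8}, since skin is scales. Positive: {legs=6, skin=scales, mass=30}, since skin is scales. Positive: {legs=7, skin=scales, mass=44}, since skin is scales. Negative: {legs=3, skin=fur, mass=23}, since skin is fur.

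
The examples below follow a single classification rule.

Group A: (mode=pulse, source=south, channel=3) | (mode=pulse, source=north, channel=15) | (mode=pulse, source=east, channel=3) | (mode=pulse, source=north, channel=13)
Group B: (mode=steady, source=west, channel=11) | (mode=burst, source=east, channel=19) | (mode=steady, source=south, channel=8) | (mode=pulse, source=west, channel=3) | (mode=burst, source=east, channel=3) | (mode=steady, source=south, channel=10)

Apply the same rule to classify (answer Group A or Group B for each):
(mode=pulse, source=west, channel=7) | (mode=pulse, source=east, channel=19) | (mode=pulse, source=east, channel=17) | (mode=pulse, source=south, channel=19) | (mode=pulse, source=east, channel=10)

Group B, Group A, Group A, Group A, Group A

The classifier is using: source is not west AND mode is pulse.
(mode=pulse, source=west, channel=7) — source is west, mode is pulse, hence Group B.
(mode=pulse, source=east, channel=19) — source is east, mode is pulse, hence Group A.
(mode=pulse, source=east, channel=17) — source is east, mode is pulse, hence Group A.
(mode=pulse, source=south, channel=19) — source is south, mode is pulse, hence Group A.
(mode=pulse, source=east, channel=10) — source is east, mode is pulse, hence Group A.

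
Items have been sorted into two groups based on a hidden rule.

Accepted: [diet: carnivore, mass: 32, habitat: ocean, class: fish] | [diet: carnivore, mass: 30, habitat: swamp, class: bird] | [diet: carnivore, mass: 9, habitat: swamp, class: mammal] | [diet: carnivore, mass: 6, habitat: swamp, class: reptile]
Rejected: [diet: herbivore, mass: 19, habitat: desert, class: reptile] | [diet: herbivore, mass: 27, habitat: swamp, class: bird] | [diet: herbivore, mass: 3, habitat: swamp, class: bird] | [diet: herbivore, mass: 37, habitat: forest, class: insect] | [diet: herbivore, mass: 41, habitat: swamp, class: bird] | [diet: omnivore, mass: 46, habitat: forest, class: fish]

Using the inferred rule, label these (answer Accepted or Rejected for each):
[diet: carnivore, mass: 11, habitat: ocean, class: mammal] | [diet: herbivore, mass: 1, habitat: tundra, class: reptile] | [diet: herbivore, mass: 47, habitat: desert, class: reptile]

The rule appears to be: diet is carnivore.
[diet: carnivore, mass: 11, habitat: ocean, class: mammal]: diet is carnivore — passes, so Accepted. [diet: herbivore, mass: 1, habitat: tundra, class: reptile]: diet is herbivore — lacks this property, so Rejected. [diet: herbivore, mass: 47, habitat: desert, class: reptile]: diet is herbivore — lacks this property, so Rejected.

Accepted, Rejected, Rejected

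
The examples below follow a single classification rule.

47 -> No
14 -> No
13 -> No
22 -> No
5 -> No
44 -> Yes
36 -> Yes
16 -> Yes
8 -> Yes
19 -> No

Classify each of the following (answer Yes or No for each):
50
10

The common property of the 'Yes' items is: multiple of 4. No 'No' item has it.
50: 50 = 4·12 + 2 — doesn't match, so No.
10: 10 = 4·2 + 2 — doesn't match, so No.

No, No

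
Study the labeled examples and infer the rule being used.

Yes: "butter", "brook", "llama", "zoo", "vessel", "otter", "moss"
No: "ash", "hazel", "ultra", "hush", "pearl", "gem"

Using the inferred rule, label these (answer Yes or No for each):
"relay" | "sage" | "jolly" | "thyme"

A rule that fits every label: has a double letter — true of each 'Yes' example, false of each 'No' one.

No, No, Yes, No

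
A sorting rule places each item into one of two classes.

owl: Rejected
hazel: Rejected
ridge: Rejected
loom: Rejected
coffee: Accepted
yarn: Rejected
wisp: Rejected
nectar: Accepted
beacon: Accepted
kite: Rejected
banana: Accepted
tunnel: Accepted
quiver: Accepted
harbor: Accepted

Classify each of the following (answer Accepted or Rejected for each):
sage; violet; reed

Rejected, Accepted, Rejected

A rule that fits every label: length 6 — true of each 'Accepted' example, false of each 'Rejected' one.
sage: length 4, does not pass → Rejected.
violet: length 6, passes → Accepted.
reed: length 4, does not pass → Rejected.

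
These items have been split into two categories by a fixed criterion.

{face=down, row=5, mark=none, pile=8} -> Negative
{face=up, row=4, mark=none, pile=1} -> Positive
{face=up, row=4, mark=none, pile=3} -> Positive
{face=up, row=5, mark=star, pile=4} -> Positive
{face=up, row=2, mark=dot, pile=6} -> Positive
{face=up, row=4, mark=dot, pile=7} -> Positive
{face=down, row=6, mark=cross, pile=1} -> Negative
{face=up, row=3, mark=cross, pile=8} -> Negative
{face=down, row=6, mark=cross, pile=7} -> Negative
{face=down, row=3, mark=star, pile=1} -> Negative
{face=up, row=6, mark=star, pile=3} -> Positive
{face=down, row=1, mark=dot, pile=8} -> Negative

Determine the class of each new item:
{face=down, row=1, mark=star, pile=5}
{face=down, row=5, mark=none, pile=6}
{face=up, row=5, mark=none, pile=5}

Negative, Negative, Positive

All 'Positive' examples share one property — face is up AND pile ≤ 7 — and every 'Negative' example lacks it.
{face=down, row=1, mark=star, pile=5}: face is down, pile = 5 — fails the rule, so Negative. {face=down, row=5, mark=none, pile=6}: face is down, pile = 6 — fails the rule, so Negative. {face=up, row=5, mark=none, pile=5}: face is up, pile = 5 — passes, so Positive.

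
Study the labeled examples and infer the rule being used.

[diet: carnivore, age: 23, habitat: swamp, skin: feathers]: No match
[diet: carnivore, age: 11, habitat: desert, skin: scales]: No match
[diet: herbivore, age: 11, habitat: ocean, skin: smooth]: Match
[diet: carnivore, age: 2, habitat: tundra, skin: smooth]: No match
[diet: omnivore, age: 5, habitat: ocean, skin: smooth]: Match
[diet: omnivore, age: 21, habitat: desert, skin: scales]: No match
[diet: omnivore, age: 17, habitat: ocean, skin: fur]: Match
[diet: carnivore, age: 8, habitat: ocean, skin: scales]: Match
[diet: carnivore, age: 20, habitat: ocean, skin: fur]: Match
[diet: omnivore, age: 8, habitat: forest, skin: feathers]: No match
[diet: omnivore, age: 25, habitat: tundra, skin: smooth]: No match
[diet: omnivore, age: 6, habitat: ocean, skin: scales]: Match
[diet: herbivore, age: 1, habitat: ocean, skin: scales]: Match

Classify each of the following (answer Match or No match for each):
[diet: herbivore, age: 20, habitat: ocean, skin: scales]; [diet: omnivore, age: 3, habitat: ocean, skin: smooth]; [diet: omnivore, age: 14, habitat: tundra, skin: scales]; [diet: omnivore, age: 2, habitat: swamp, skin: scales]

The pattern is that an item is 'Match' exactly when: habitat is ocean.
[diet: herbivore, age: 20, habitat: ocean, skin: scales] → habitat is ocean → Match. [diet: omnivore, age: 3, habitat: ocean, skin: smooth] → habitat is ocean → Match. [diet: omnivore, age: 14, habitat: tundra, skin: scales] → habitat is tundra → No match. [diet: omnivore, age: 2, habitat: swamp, skin: scales] → habitat is swamp → No match.

Match, Match, No match, No match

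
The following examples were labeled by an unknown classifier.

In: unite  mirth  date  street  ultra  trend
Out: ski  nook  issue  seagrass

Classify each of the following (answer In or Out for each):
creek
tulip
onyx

Out, In, Out

'In' ⟺ contains 't'.
creek: Out (no 't').
tulip: In (has 't').
onyx: Out (no 't').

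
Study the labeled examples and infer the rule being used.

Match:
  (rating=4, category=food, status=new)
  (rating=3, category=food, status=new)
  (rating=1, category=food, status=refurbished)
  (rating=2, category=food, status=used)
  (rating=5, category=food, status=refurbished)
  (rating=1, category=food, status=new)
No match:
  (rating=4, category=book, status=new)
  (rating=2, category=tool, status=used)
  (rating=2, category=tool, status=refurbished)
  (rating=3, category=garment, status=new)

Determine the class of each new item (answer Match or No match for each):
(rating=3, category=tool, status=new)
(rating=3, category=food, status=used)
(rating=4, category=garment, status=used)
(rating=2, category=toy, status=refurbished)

No match, Match, No match, No match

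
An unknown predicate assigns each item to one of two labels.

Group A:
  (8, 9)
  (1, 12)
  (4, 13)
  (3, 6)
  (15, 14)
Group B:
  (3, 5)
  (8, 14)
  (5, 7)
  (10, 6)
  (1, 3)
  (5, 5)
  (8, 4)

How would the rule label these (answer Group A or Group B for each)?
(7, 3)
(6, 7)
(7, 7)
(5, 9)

Group B, Group A, Group B, Group B

The classifier is using: sum is odd.
(7, 3) → 7+3 = 10 → Group B.
(6, 7) → 6+7 = 13 → Group A.
(7, 7) → 7+7 = 14 → Group B.
(5, 9) → 5+9 = 14 → Group B.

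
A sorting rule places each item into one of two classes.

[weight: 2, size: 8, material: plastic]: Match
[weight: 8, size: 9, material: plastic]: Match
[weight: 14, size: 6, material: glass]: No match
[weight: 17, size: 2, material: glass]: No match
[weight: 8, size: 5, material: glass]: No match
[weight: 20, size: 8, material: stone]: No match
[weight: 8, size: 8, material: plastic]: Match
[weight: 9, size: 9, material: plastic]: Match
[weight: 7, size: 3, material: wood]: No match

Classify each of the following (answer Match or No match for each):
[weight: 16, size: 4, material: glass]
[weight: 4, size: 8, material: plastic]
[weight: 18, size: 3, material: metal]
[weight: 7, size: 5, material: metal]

The distinguishing property — material is plastic — holds for all the 'Match' cases and none of the 'No match' cases.

No match, Match, No match, No match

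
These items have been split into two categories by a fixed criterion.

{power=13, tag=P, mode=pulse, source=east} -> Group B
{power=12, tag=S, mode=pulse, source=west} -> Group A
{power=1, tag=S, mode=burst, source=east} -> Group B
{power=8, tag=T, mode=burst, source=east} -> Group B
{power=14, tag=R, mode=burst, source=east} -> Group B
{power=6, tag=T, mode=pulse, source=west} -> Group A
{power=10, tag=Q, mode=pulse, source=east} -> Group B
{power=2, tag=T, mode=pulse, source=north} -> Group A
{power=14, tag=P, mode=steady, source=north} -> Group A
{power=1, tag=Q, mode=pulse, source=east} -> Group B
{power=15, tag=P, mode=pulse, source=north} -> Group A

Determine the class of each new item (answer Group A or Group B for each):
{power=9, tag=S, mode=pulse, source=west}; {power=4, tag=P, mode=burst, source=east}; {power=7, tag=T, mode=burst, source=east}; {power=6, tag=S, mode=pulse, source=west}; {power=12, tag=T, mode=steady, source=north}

Group A, Group B, Group B, Group A, Group A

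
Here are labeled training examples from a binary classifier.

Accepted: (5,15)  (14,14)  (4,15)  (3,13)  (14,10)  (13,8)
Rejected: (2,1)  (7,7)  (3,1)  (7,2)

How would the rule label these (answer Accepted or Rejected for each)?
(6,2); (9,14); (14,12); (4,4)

Rejected, Accepted, Accepted, Rejected

One predicate separates the groups cleanly: sum ≥ 16.
(6,2) — 6+2 = 8, hence Rejected. (9,14) — 9+14 = 23, hence Accepted. (14,12) — 14+12 = 26, hence Accepted. (4,4) — 4+4 = 8, hence Rejected.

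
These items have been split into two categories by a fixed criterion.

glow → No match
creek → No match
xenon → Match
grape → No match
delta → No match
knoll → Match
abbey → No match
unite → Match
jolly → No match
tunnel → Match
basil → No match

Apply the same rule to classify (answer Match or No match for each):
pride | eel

No match, No match

Looking at the examples, the only property every 'Match' case has and every 'No match' case lacks is: contains 'n'.
pride: no 'n' — lacks this property, so No match. eel: no 'n' — lacks this property, so No match.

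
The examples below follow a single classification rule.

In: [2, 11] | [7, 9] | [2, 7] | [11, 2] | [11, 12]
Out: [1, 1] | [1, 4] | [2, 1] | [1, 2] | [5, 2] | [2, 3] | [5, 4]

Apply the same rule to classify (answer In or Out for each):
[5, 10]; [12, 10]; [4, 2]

In, In, Out

Every 'In' example satisfies: max ≥ 7. None of the 'Out' examples do.
In: [5, 10], since max 10.
In: [12, 10], since max 12.
Out: [4, 2], since max 4.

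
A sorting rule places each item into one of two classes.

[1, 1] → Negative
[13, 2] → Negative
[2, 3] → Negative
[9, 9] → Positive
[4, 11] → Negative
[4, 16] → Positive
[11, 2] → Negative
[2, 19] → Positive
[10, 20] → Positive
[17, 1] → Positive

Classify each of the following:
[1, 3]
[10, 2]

The simplest hypothesis consistent with all the labels is: sum ≥ 18.
[1, 3]: 1+3 = 4 — does not satisfy this, so Negative.
[10, 2]: 10+2 = 12 — does not satisfy this, so Negative.

Negative, Negative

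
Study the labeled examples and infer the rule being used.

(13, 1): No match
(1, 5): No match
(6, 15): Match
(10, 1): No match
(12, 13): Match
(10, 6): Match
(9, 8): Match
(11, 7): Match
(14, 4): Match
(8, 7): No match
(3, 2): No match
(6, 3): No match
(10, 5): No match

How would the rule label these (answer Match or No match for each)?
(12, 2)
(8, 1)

The simplest hypothesis consistent with all the labels is: sum ≥ 16.
(12, 2): 12+2 = 14, fails this test → No match. (8, 1): 8+1 = 9, fails this test → No match.

No match, No match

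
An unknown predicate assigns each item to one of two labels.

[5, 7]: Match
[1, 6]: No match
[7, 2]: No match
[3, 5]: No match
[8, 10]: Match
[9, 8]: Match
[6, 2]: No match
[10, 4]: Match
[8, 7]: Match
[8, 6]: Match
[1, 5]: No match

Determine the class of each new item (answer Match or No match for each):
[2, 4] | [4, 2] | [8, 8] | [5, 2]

No match, No match, Match, No match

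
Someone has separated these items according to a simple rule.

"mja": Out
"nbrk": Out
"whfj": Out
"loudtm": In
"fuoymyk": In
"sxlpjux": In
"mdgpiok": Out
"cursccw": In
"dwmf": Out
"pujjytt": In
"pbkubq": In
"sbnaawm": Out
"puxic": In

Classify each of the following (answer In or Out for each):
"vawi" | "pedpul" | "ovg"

Out, In, Out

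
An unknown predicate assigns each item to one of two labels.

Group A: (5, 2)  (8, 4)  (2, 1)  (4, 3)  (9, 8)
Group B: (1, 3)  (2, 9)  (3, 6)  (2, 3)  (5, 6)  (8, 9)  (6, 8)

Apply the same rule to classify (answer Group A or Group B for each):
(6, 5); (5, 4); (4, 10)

The pattern is that an item is 'Group A' exactly when: first > second.
(6, 5) → 6 > 5 → Group A.
(5, 4) → 5 > 4 → Group A.
(4, 10) → 4 < 10 → Group B.

Group A, Group A, Group B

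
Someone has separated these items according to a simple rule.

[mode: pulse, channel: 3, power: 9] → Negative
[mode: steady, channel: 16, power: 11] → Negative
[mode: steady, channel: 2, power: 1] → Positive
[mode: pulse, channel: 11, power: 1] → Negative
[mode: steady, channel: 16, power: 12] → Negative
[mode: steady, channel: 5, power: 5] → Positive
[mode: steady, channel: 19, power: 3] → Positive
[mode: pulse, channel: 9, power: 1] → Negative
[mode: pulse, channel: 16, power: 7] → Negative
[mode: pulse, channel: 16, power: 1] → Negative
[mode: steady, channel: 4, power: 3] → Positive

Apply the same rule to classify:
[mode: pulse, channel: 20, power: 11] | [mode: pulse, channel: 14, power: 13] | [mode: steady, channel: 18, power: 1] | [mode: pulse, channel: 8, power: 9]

The distinguishing property — mode is steady AND power ≤ 5 — holds for all the 'Positive' cases and none of the 'Negative' cases.

Negative, Negative, Positive, Negative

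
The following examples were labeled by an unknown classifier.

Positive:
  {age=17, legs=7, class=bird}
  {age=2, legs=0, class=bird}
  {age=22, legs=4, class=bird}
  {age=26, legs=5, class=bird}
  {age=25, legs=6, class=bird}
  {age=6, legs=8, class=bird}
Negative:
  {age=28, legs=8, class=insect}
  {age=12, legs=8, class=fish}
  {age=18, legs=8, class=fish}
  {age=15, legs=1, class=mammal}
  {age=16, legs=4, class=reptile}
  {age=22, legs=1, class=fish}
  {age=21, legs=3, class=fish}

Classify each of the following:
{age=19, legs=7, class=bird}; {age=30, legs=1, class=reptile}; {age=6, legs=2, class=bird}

Rule: class is bird. This holds for each 'Positive' example and fails for each 'Negative' one.
{age=19, legs=7, class=bird}: class is bird — satisfies this, so Positive.
{age=30, legs=1, class=reptile}: class is reptile — fails the rule, so Negative.
{age=6, legs=2, class=bird}: class is bird — satisfies this, so Positive.

Positive, Negative, Positive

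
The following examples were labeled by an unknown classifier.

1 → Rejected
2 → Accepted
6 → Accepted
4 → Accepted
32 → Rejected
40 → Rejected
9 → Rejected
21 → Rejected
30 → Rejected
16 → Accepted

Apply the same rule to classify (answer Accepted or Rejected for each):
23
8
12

Rejected, Accepted, Accepted

One predicate separates the groups cleanly: even AND at most 16.
Rejected: 23, since 23 is odd, 23 > 16.
Accepted: 8, since 8 is even, 8 ≤ 16.
Accepted: 12, since 12 is even, 12 ≤ 16.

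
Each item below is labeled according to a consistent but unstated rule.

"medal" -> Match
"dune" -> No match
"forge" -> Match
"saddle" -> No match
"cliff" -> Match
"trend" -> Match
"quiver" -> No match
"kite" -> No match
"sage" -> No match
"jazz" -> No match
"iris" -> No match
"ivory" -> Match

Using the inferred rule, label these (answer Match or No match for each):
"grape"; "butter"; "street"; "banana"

A rule that fits every label: odd length — true of each 'Match' example, false of each 'No match' one.
"grape" — length 5, hence Match.
"butter" — length 6, hence No match.
"street" — length 6, hence No match.
"banana" — length 6, hence No match.

Match, No match, No match, No match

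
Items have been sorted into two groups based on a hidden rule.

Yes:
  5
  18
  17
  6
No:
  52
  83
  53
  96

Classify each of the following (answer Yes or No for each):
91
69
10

No, No, Yes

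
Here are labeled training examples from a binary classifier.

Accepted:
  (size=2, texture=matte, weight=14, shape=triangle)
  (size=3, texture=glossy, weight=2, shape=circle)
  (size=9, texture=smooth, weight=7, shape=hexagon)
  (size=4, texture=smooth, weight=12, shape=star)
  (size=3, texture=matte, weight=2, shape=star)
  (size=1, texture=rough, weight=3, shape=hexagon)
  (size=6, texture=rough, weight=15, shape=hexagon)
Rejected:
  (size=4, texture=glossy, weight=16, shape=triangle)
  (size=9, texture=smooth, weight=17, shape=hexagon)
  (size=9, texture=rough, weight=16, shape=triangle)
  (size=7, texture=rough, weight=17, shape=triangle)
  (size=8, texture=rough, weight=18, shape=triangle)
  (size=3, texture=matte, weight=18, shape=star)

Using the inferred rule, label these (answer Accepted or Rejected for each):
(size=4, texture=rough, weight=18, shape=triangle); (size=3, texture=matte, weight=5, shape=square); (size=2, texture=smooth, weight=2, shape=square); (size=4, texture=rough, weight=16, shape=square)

Every 'Accepted' example satisfies: weight ≤ 15. None of the 'Rejected' examples do.
Rejected: (size=4, texture=rough, weight=18, shape=triangle), since weight = 18. Accepted: (size=3, texture=matte, weight=5, shape=square), since weight = 5. Accepted: (size=2, texture=smooth, weight=2, shape=square), since weight = 2. Rejected: (size=4, texture=rough, weight=16, shape=square), since weight = 16.

Rejected, Accepted, Accepted, Rejected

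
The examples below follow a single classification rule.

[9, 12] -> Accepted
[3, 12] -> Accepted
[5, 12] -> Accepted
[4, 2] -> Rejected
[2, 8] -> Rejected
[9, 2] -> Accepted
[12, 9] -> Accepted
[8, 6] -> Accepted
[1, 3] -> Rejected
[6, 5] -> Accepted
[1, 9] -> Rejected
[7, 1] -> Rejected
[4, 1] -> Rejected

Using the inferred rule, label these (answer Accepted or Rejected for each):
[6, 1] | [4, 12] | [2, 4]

The classifier is using: sum ≥ 11.
[6, 1]: 6+1 = 7 — does not satisfy this, so Rejected. [4, 12]: 4+12 = 16 — has this property, so Accepted. [2, 4]: 2+4 = 6 — does not satisfy this, so Rejected.

Rejected, Accepted, Rejected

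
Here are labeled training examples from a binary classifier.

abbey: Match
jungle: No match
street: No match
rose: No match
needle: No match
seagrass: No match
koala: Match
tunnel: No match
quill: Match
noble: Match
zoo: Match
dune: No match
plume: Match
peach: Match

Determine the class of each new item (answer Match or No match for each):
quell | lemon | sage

Match, Match, No match

Comparing the two groups points to one rule — odd length.
quell → length 5 → Match. lemon → length 5 → Match. sage → length 4 → No match.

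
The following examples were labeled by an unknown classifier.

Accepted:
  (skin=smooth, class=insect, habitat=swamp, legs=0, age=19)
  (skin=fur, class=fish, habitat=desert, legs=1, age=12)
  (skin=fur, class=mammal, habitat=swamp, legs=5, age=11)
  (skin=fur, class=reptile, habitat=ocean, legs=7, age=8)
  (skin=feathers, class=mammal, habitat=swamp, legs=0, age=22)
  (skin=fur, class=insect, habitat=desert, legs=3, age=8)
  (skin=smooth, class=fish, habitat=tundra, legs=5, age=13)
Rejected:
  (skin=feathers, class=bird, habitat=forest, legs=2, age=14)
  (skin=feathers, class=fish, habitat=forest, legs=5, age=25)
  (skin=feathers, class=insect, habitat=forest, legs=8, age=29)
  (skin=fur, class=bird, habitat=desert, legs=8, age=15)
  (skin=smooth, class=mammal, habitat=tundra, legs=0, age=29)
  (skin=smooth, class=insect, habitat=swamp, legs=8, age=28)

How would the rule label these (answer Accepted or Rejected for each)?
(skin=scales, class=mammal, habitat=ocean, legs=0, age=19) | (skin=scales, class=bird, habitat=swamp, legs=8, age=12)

A rule that fits every label: class is not bird AND age ≤ 22 — true of each 'Accepted' example, false of each 'Rejected' one.
(skin=scales, class=mammal, habitat=ocean, legs=0, age=19): Accepted (class is mammal, age = 19).
(skin=scales, class=bird, habitat=swamp, legs=8, age=12): Rejected (class is bird, age = 12).

Accepted, Rejected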